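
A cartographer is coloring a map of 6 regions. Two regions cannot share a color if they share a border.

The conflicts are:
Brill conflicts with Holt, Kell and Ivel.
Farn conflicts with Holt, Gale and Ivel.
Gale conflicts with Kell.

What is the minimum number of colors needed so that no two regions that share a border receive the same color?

3

The cycle Kell-Brill-Holt-Farn-Gale-Kell has odd length 5, so it cannot be 2-colored; at least 3 colors are needed.
3 colors suffice: Brill=1, Farn=1, Holt=2, Gale=3, Kell=2, Ivel=2. Each listed conflict is separated.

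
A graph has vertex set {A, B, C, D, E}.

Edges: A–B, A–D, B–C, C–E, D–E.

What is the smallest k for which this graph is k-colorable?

3

The cycle C-B-A-D-E-C has odd length 5, so it cannot be 2-colored; at least 3 colors are needed.
A valid assignment using 3 colors: A=red, B=blue, C=red, D=green, E=blue. No two adjacent vertices share a color.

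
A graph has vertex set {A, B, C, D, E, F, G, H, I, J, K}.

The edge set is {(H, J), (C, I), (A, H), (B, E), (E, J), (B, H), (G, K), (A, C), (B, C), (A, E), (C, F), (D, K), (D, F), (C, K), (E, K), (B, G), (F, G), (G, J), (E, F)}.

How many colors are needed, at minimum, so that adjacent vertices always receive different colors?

2

B and E are adjacent, so at least 2 colors are needed.
2 colors suffice: color 1 → {C, D, E, G, H}; color 2 → {A, B, F, I, J, K}. Every edge joins two different colors.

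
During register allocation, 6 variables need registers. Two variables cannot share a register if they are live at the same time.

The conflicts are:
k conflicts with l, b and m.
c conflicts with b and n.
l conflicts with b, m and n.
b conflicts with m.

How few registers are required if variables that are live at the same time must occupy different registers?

k, l, b, m all conflict with each other, so at least 4 registers are needed.
4 registers suffice: register 1 → {b, n}; register 2 → {c, l}; register 3 → {m}; register 4 → {k}. Each listed conflict is separated.

4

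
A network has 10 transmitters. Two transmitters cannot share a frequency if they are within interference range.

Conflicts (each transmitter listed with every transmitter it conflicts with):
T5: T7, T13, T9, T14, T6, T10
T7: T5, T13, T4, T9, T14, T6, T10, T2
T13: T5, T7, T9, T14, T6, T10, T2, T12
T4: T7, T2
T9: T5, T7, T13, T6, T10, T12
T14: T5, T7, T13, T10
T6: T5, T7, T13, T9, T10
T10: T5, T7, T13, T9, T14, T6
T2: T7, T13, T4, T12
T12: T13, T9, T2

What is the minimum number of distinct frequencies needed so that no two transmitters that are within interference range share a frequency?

6

T5, T7, T13, T9, T6, T10 are mutually in conflict, so at least 6 frequencies are needed.
6 frequencies suffice: frequency 1 → {T13, T4}; frequency 2 → {T7, T12}; frequency 3 → {T5, T2}; frequency 4 → {T9, T14}; frequency 5 → {T10}; frequency 6 → {T6}. Every pair that conflicts lands in different frequencies.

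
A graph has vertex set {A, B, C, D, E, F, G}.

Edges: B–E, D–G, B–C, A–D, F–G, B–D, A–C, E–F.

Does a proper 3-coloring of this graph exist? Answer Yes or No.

The chromatic number is 3. The cycle B-D-G-F-E-B has odd length 5, so it cannot be 2-colored; at least 3 colors are needed.
3 colors suffice: color 1 → {A, B, G}; color 2 → {C, D, E}; color 3 → {F}.
That is already a proper 3-coloring.

Yes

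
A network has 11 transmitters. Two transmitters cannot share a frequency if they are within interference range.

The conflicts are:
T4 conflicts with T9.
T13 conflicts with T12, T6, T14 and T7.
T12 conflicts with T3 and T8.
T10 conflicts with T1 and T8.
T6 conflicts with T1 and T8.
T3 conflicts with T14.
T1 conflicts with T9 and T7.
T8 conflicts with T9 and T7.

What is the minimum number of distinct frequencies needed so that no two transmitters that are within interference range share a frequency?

T6 and T1 conflict, so at least 2 frequencies are needed.
A valid assignment using 2 frequencies: T4=1, T13=1, T12=2, T10=2, T6=2, T3=1, T1=1, T8=1, T14=2, T9=2, T7=2. Each listed conflict is separated.

2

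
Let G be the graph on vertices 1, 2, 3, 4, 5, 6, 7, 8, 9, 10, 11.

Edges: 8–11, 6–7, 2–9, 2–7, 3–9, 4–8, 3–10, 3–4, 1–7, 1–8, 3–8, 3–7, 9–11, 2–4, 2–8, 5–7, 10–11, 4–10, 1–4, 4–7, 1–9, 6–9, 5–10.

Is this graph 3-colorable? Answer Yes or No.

The chromatic number is 3. 1, 4, 8 are mutually adjacent, so at least 3 colors are needed.
3 colors suffice: color a → {4, 5, 9}; color b → {7, 8, 10}; color c → {1, 2, 3, 6, 11}.
That is already a proper 3-coloring.

Yes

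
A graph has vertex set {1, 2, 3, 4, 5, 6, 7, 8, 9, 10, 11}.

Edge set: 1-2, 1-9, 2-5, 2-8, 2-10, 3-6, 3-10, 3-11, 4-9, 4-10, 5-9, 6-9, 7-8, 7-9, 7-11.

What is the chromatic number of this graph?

3

The cycle 9-1-2-8-7-9 has odd length 5, so it cannot be 2-colored; at least 3 colors are needed.
3 colors suffice: color red → {2, 3, 9}; color blue → {1, 5, 6, 7, 10}; color green → {4, 8, 11}. No two adjacent vertices share a color.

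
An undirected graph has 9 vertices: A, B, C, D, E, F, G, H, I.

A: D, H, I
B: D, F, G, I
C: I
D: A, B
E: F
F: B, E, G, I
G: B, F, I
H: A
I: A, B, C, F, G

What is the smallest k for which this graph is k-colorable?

4

B, F, G, I are pairwise adjacent (a clique of size 4), so at least 4 colors are needed.
4 colors suffice: A=blue, B=blue, C=blue, D=red, E=red, F=green, G=yellow, H=red, I=red. No two adjacent vertices share a color.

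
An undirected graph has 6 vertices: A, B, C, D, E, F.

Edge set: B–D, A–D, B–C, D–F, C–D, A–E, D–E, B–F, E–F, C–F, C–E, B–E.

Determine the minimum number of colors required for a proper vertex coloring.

5

B, C, D, E, F form a clique, so at least 5 colors are needed.
5 colors suffice: color 1 → {D}; color 2 → {E}; color 3 → {A, B}; color 4 → {F}; color 5 → {C}. No two adjacent vertices share a color.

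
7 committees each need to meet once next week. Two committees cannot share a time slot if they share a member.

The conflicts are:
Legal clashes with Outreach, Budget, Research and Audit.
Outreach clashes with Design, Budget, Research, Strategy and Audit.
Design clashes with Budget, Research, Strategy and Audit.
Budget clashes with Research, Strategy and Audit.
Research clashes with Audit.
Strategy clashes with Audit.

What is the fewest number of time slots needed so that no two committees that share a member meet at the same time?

Outreach, Design, Budget, Strategy, Audit all conflict with each other, so at least 5 time slots are needed.
Using 5 time slots: Legal=5, Outreach=2, Design=5, Budget=3, Research=4, Strategy=4, Audit=1. No two conflicting committees share a time slot.

5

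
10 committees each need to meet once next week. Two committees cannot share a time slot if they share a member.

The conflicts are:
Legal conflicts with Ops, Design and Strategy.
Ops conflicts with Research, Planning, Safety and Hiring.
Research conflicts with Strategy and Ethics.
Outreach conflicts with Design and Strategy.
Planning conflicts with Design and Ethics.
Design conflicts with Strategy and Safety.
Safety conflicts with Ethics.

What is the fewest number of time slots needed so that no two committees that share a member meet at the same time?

Outreach, Design, Strategy are mutually in conflict, so at least 3 time slots are needed.
A valid assignment using 3 time slots: Legal=3, Ops=1, Research=3, Outreach=3, Planning=2, Design=1, Strategy=2, Safety=2, Ethics=1, Hiring=2. Every pair that conflicts lands in different time slots.

3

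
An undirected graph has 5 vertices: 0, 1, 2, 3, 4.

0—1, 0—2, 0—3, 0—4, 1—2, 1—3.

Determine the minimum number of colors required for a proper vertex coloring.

3

0, 1, 2 form a triangle, so at least 3 colors are needed.
3 colors suffice: color red → {0}; color blue → {1, 4}; color green → {2, 3}. No two adjacent vertices share a color.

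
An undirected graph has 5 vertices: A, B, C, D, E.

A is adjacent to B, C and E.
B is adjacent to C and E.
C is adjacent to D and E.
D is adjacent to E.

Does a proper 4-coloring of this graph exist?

The chromatic number is 4. A, B, C, E form a clique, so at least 4 colors are needed.
4 colors suffice: A=green, B=yellow, C=blue, D=green, E=red.
That is already a proper 4-coloring.

Yes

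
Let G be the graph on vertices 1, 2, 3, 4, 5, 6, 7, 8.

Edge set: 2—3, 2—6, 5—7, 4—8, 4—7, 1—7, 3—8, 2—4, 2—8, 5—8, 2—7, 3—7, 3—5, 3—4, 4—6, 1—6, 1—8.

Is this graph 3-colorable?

2, 3, 4, 8 are mutually adjacent (a clique of size 4), so at least 4 colors are needed.
So 3 colors are not enough.

No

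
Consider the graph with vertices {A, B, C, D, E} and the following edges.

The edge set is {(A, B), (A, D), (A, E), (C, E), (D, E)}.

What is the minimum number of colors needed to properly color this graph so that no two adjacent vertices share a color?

A, D, E form a triangle, so at least 3 colors are needed.
3 colors suffice: color 1 → {A, C}; color 2 → {B, E}; color 3 → {D}. No two adjacent vertices share a color.

3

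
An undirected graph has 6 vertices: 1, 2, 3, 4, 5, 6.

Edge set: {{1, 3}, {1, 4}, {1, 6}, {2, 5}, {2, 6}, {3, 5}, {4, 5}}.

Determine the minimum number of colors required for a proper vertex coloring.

3

The cycle 6-1-3-5-2-6 has odd length 5, so it cannot be 2-colored; at least 3 colors are needed.
3 colors suffice: color red → {1, 5}; color blue → {3, 4, 6}; color green → {2}. No two adjacent vertices share a color.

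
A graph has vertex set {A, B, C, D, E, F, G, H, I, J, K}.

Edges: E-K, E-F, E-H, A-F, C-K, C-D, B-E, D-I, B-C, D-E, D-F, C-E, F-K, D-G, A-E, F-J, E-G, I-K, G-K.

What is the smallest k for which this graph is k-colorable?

3

E, F, K are mutually adjacent, so at least 3 colors are needed.
3 colors suffice: color 1 → {E, I, J}; color 2 → {C, F, G, H}; color 3 → {A, B, D, K}. No two adjacent vertices share a color.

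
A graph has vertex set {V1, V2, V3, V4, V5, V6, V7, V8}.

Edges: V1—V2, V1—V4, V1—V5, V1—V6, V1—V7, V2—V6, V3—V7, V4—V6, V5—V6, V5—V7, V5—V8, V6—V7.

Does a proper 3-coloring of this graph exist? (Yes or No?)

No

V1, V5, V6, V7 form a clique, so at least 4 colors are needed.
So 3 colors are not enough.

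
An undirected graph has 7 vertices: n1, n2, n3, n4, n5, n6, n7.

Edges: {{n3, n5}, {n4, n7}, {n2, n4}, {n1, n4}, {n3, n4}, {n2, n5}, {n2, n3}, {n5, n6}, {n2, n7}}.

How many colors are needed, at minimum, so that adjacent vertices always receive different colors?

3

n2, n4, n7 are pairwise adjacent, so at least 3 colors are needed.
3 colors suffice: color R → {n1, n2, n6}; color B → {n4, n5}; color G → {n3, n7}. Every edge joins two different colors.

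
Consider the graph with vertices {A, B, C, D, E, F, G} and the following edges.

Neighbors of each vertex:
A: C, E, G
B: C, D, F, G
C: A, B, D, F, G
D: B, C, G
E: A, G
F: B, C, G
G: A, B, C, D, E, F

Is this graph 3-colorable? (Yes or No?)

No

B, C, D, G are mutually adjacent (a clique of size 4), so at least 4 colors are needed.
So 3 colors are not enough.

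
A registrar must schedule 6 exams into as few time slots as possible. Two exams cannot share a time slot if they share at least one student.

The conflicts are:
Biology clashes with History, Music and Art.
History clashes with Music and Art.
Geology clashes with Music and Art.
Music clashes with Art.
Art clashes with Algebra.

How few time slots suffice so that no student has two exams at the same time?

Biology, History, Music, Art are mutually in conflict, so at least 4 time slots are needed.
A valid assignment using 4 time slots: Biology=4, History=3, Geology=3, Music=2, Art=1, Algebra=2. No two conflicting exams share a time slot.

4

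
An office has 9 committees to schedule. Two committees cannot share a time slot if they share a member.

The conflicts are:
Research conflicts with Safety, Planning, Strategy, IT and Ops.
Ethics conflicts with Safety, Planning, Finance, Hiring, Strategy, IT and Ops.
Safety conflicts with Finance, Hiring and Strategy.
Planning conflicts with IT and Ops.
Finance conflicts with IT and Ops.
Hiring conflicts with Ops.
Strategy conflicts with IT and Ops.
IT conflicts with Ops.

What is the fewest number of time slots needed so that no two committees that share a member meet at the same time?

Research, Strategy, IT, Ops are mutually in conflict, so at least 4 time slots are needed.
A valid assignment using 4 time slots: Research=2, Ethics=2, Safety=1, Planning=4, Finance=4, Hiring=3, Strategy=4, IT=3, Ops=1. Each listed conflict is separated.

4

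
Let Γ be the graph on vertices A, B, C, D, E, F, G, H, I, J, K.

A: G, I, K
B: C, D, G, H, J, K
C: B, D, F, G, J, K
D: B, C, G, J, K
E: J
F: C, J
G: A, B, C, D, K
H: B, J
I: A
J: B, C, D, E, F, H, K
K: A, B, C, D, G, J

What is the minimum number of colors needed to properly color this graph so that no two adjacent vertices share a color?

5

B, C, D, G, K form a clique, so at least 5 colors are needed.
5 colors suffice: A=3, B=4, C=3, D=5, E=2, F=2, G=1, H=2, I=1, J=1, K=2. No two adjacent vertices share a color.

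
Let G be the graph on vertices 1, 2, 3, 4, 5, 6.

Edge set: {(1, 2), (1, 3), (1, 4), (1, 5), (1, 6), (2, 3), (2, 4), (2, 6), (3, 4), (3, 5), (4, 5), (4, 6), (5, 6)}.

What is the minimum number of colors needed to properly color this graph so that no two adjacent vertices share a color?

4

1, 3, 4, 5 are pairwise adjacent (a clique of size 4), so at least 4 colors are needed.
4 colors suffice: color red → {4}; color blue → {1}; color green → {3, 6}; color yellow → {2, 5}. No two adjacent vertices share a color.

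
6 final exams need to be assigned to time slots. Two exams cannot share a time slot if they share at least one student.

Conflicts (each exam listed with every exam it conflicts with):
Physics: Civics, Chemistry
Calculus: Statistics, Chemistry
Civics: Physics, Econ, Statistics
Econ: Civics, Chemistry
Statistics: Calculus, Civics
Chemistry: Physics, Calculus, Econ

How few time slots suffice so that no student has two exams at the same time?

3

The cycle Chemistry-Econ-Civics-Statistics-Calculus-Chemistry has odd length 5, so it cannot be 2-colored; at least 3 time slots are needed.
A valid assignment using 3 time slots: Physics=2, Calculus=2, Civics=1, Econ=2, Statistics=3, Chemistry=1. Each listed conflict is separated.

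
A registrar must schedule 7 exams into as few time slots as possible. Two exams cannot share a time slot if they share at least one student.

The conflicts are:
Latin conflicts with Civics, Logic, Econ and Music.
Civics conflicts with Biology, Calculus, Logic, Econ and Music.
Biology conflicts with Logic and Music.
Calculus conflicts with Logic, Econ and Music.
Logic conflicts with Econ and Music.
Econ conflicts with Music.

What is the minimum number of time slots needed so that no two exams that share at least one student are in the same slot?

5

Civics, Calculus, Logic, Econ, Music are mutually in conflict, so at least 5 time slots are needed.
Using 5 time slots: Latin=5, Civics=3, Biology=4, Calculus=5, Logic=1, Econ=4, Music=2. No two conflicting exams share a time slot.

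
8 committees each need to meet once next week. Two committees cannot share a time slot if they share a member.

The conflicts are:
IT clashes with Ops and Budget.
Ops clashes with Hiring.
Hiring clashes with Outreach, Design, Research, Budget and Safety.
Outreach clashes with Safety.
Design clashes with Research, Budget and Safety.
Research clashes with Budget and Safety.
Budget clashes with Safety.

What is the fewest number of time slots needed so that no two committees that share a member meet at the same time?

Hiring, Design, Research, Budget, Safety are mutually in conflict, so at least 5 time slots are needed.
5 time slots suffice: time slot 1 → {IT, Hiring}; time slot 2 → {Ops, Outreach, Budget}; time slot 3 → {Safety}; time slot 4 → {Design}; time slot 5 → {Research}. Each listed conflict is separated.

5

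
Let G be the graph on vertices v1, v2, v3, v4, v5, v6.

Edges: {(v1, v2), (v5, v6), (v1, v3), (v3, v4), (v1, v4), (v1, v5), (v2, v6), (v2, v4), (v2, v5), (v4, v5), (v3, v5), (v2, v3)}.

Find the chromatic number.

v1, v2, v3, v4, v5 form a clique, so at least 5 colors are needed.
5 colors suffice: color 1 → {v2}; color 2 → {v5}; color 3 → {v3, v6}; color 4 → {v4}; color 5 → {v1}. No two adjacent vertices share a color.

5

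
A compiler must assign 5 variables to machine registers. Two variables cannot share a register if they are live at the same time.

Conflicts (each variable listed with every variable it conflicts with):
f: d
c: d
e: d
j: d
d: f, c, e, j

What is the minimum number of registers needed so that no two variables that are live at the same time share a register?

2

e and d conflict, so at least 2 registers are needed.
2 registers suffice: f=2, c=2, e=2, j=2, d=1. No two conflicting variables share a register.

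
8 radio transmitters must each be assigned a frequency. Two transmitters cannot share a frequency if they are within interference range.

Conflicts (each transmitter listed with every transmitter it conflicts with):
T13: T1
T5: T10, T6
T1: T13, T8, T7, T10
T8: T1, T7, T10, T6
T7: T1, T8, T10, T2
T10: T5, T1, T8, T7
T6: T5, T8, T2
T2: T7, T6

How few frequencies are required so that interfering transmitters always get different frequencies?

T1, T8, T7, T10 all conflict with each other, so at least 4 frequencies are needed.
4 frequencies suffice: frequency 1 → {T13, T7, T6}; frequency 2 → {T5, T1, T2}; frequency 3 → {T10}; frequency 4 → {T8}. Every pair that conflicts lands in different frequencies.

4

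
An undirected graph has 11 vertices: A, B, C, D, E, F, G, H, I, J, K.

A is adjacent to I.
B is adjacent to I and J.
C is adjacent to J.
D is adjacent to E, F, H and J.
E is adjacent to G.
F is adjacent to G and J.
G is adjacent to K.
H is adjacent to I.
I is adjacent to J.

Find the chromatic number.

D, F, J are mutually adjacent, so at least 3 colors are needed.
3 colors suffice: A=1, B=3, C=2, D=2, E=3, F=3, G=1, H=1, I=2, J=1, K=2. Every edge joins two different colors.

3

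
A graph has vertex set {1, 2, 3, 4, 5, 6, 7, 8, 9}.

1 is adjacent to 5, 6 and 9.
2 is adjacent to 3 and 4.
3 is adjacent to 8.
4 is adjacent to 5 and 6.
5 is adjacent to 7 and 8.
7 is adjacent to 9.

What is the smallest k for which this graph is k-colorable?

The cycle 5-4-2-3-8-5 has odd length 5, so it cannot be 2-colored; at least 3 colors are needed.
3 colors suffice: color a → {2, 5, 6, 9}; color b → {1, 3, 4, 7}; color c → {8}. Each edge has distinct colors on its endpoints.

3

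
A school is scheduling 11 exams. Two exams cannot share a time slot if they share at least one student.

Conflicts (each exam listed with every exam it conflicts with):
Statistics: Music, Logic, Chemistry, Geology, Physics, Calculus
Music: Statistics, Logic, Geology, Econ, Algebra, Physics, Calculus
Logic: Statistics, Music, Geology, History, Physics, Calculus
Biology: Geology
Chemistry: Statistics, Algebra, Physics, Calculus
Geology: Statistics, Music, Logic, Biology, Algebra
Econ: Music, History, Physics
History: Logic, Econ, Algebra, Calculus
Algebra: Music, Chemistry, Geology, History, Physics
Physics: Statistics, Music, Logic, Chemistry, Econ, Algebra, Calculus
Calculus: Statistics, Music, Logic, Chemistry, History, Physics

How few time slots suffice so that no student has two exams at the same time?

Statistics, Music, Logic, Physics, Calculus pairwise conflict, so at least 5 time slots are needed.
A valid assignment using 5 time slots: Statistics=4, Music=1, Logic=5, Biology=1, Chemistry=1, Geology=2, Econ=3, History=1, Algebra=3, Physics=2, Calculus=3. No two conflicting exams share a time slot.

5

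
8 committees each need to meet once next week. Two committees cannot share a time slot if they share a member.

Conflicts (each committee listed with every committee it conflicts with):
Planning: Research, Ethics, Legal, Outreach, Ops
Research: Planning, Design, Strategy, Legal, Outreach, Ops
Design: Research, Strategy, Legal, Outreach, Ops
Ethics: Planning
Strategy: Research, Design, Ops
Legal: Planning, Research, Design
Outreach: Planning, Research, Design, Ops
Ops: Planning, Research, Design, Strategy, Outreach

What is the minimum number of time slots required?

4

Research, Design, Strategy, Ops all conflict with each other, so at least 4 time slots are needed.
4 time slots suffice: time slot 1 → {Research, Ethics}; time slot 2 → {Legal, Ops}; time slot 3 → {Planning, Design}; time slot 4 → {Strategy, Outreach}. Each listed conflict is separated.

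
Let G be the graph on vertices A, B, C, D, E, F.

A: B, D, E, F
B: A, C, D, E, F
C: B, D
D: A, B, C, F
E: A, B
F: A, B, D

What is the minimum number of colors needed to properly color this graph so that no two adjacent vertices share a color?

A, B, D, F are pairwise adjacent (a clique of size 4), so at least 4 colors are needed.
4 colors suffice: color 1 → {B}; color 2 → {D, E}; color 3 → {A, C}; color 4 → {F}. No two adjacent vertices share a color.

4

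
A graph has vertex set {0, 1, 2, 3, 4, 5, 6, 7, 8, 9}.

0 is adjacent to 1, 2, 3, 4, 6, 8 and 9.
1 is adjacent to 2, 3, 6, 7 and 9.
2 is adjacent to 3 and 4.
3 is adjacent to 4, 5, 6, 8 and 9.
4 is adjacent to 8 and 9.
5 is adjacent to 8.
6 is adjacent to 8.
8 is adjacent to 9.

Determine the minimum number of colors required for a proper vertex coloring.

0, 3, 4, 8, 9 are pairwise adjacent (a clique of size 5), so at least 5 colors are needed.
5 colors suffice: color a → {3, 7}; color b → {0, 5}; color c → {1, 8}; color d → {4, 6}; color e → {2, 9}. Every edge joins two different colors.

5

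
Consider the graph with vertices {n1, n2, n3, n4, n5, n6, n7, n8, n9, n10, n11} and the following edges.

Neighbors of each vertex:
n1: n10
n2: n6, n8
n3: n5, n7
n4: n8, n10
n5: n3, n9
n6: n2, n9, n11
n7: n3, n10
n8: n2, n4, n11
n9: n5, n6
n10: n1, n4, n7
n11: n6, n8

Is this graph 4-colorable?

The chromatic number is 3. The cycle n6-n11-n8-n4-n10-n7-n3-n5-n9-n6 has odd length 9, so it cannot be 2-colored; at least 3 colors are needed.
3 colors suffice: n1=2, n2=2, n3=1, n4=2, n5=3, n6=1, n7=2, n8=1, n9=2, n10=1, n11=2.
Since 4 ≥ 3, a proper 4-coloring certainly exists.

Yes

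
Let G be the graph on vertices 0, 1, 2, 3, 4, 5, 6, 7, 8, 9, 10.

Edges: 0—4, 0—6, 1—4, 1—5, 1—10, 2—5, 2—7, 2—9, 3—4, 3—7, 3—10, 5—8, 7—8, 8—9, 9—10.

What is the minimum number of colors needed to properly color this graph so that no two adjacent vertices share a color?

3

The cycle 5-2-9-10-1-5 has odd length 5, so it cannot be 2-colored; at least 3 colors are needed.
3 colors suffice: 0=red, 1=blue, 2=blue, 3=red, 4=green, 5=red, 6=blue, 7=green, 8=blue, 9=red, 10=green. Every edge joins two different colors.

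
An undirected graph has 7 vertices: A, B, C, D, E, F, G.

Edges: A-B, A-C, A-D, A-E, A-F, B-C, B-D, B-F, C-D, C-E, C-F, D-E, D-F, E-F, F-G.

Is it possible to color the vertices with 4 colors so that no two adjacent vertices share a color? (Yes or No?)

A, C, D, E, F form a clique, so at least 5 colors are needed.
So 4 colors are not enough.

No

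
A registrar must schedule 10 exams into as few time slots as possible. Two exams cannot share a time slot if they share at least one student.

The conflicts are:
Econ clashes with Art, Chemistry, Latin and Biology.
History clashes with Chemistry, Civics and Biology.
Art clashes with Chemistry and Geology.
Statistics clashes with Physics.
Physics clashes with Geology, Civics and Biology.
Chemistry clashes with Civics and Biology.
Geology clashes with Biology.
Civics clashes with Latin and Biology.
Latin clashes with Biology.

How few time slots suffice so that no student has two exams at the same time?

History, Chemistry, Civics, Biology are mutually in conflict, so at least 4 time slots are needed.
A valid assignment using 4 time slots: Econ=3, History=4, Art=1, Statistics=1, Physics=2, Chemistry=2, Geology=3, Civics=3, Latin=2, Biology=1. No two conflicting exams share a time slot.

4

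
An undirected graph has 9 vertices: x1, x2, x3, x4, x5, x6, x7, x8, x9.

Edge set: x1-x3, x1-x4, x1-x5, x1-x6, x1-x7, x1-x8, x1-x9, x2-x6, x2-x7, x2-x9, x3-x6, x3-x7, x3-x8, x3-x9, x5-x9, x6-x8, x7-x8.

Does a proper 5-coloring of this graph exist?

Yes

The chromatic number is 4. x1, x3, x6, x8 form a clique, so at least 4 colors are needed.
4 colors suffice: color 1 → {x1, x2}; color 2 → {x3, x4, x5}; color 3 → {x6, x7, x9}; color 4 → {x8}.
Since 5 ≥ 4, a proper 5-coloring certainly exists.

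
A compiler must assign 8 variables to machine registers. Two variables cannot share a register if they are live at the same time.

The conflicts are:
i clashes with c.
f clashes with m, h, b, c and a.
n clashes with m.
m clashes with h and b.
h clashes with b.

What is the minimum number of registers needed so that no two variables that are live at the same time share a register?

f, m, h, b are mutually in conflict, so at least 4 registers are needed.
A valid assignment using 4 registers: i=1, f=1, n=1, m=2, h=3, b=4, c=2, a=2. Each listed conflict is separated.

4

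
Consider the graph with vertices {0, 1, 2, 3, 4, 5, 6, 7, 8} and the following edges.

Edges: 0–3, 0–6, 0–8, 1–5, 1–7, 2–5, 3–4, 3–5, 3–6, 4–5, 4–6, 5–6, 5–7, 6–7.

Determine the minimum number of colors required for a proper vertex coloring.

4

3, 4, 5, 6 are pairwise adjacent (a clique of size 4), so at least 4 colors are needed.
4 colors suffice: color red → {0, 5}; color blue → {1, 2, 6, 8}; color green → {3, 7}; color yellow → {4}. No two adjacent vertices share a color.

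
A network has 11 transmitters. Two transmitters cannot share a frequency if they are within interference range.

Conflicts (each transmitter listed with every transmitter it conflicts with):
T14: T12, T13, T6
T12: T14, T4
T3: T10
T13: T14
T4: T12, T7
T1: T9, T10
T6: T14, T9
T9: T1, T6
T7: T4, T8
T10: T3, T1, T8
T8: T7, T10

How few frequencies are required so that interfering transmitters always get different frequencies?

The cycle T8-T7-T4-T12-T14-T6-T9-T1-T10-T8 has odd length 9, so it cannot be 2-colored; at least 3 frequencies are needed.
3 frequencies suffice: frequency 1 → {T14, T9, T7, T10}; frequency 2 → {T12, T3, T13, T1, T6, T8}; frequency 3 → {T4}. Each listed conflict is separated.

3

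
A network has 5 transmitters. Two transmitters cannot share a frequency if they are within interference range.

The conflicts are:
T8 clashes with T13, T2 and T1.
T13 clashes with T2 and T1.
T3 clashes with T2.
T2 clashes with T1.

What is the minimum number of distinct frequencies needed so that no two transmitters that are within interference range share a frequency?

T8, T13, T2, T1 are mutually in conflict, so at least 4 frequencies are needed.
A valid assignment using 4 frequencies: T8=3, T13=2, T3=2, T2=1, T1=4. Every pair that conflicts lands in different frequencies.

4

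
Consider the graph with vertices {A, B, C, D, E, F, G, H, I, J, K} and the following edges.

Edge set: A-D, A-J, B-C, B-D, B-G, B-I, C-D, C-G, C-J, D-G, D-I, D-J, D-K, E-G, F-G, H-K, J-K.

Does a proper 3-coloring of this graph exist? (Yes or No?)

B, C, D, G form a clique, so at least 4 colors are needed.
So 3 colors are not enough.

No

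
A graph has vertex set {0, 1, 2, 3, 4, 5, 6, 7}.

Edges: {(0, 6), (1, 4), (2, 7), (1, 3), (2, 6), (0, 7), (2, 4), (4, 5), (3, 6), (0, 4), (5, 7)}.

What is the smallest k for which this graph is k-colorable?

The cycle 1-4-0-6-3-1 has odd length 5, so it cannot be 2-colored; at least 3 colors are needed.
A valid assignment using 3 colors: 0=b, 1=b, 2=b, 3=c, 4=a, 5=b, 6=a, 7=a. Each edge has distinct colors on its endpoints.

3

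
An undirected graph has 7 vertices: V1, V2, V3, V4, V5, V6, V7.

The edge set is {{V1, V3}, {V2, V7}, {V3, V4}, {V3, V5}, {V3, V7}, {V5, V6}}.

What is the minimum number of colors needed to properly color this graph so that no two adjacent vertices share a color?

V5 and V6 are adjacent, so at least 2 colors are needed.
A valid assignment using 2 colors: V1=B, V2=R, V3=R, V4=B, V5=B, V6=R, V7=B. No two adjacent vertices share a color.

2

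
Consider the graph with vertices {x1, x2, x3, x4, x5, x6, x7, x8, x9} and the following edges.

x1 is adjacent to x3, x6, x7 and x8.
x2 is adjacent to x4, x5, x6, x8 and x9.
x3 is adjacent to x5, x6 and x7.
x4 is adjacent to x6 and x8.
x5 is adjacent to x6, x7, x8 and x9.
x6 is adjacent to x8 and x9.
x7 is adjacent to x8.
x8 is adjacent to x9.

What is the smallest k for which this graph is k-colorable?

x2, x5, x6, x8, x9 are mutually adjacent (a clique of size 5), so at least 5 colors are needed.
5 colors suffice: color 1 → {x3, x8}; color 2 → {x6, x7}; color 3 → {x1, x4, x5}; color 4 → {x2}; color 5 → {x9}. No two adjacent vertices share a color.

5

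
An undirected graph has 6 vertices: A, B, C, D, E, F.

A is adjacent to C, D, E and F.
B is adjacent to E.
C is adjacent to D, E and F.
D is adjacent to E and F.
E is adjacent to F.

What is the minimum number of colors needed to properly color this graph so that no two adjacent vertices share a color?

A, C, D, E, F are mutually adjacent (a clique of size 5), so at least 5 colors are needed.
A valid assignment using 5 colors: A=5, B=2, C=4, D=3, E=1, F=2. Every edge joins two different colors.

5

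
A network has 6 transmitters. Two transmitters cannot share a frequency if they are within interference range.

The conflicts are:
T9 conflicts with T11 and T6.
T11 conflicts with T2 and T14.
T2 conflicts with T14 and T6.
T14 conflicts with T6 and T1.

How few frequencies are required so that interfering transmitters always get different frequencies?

T11, T2, T14 pairwise conflict, so at least 3 frequencies are needed.
Using 3 frequencies: T9=1, T11=2, T2=3, T14=1, T6=2, T1=2. No two conflicting transmitters share a frequency.

3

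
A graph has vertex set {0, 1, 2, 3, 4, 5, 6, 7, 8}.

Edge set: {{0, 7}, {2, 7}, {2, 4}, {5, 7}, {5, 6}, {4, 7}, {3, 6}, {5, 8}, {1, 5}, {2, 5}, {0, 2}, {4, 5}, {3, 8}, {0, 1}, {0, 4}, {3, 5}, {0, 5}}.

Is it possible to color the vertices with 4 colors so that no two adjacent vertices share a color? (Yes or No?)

No

0, 2, 4, 5, 7 form a clique, so at least 5 colors are needed.
So 4 colors are not enough.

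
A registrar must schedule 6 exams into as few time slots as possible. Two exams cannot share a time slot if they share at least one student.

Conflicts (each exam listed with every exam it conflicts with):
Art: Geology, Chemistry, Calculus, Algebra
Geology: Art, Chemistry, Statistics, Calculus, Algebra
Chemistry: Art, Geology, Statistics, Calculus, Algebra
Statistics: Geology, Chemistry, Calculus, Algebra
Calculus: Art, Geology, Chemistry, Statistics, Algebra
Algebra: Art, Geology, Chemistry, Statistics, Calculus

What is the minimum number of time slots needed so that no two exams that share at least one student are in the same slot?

Art, Geology, Chemistry, Calculus, Algebra all conflict with each other, so at least 5 time slots are needed.
5 time slots suffice: time slot 1 → {Calculus}; time slot 2 → {Chemistry}; time slot 3 → {Geology}; time slot 4 → {Algebra}; time slot 5 → {Art, Statistics}. No two conflicting exams share a time slot.

5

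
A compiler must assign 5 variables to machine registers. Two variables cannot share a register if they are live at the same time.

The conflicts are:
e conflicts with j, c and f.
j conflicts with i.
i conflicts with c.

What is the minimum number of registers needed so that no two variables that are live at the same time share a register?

2

e and c conflict, so at least 2 registers are needed.
2 registers suffice: register 1 → {e, i}; register 2 → {j, c, f}. Every pair that conflicts lands in different registers.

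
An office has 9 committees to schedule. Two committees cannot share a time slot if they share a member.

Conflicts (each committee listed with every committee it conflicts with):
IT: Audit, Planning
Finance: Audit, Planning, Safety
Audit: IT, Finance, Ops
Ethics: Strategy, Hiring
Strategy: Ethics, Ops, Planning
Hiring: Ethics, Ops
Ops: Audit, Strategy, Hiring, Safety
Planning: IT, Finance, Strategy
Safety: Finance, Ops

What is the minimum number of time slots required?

3

The cycle Planning-Finance-Audit-Ops-Strategy-Planning has odd length 5, so it cannot be 2-colored; at least 3 time slots are needed.
3 time slots suffice: time slot 1 → {Ethics, Ops, Planning}; time slot 2 → {Audit, Strategy, Hiring, Safety}; time slot 3 → {IT, Finance}. Every pair that conflicts lands in different time slots.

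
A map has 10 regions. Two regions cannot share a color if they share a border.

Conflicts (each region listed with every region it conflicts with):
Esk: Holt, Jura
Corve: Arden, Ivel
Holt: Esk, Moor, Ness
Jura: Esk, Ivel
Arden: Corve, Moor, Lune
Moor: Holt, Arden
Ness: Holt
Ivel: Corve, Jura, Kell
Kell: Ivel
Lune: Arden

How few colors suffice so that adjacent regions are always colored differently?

3

The cycle Holt-Esk-Jura-Ivel-Corve-Arden-Moor-Holt has odd length 7, so it cannot be 2-colored; at least 3 colors are needed.
3 colors suffice: color 1 → {Holt, Arden, Ivel}; color 2 → {Corve, Jura, Moor, Ness, Kell, Lune}; color 3 → {Esk}. No two conflicting regions share a color.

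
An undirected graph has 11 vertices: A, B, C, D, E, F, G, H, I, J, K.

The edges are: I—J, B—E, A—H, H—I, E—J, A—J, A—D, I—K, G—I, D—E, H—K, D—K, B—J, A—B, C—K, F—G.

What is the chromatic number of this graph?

B, E, J form a triangle, so at least 3 colors are needed.
3 colors suffice: color 1 → {A, C, E, F, I}; color 2 → {G, J, K}; color 3 → {B, D, H}. No two adjacent vertices share a color.

3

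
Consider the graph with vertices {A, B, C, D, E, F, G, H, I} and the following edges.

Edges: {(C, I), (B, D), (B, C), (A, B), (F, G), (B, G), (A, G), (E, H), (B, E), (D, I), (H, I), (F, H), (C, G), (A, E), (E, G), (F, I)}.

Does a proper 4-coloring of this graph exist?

The chromatic number is 4. A, B, E, G form a clique, so at least 4 colors are needed.
4 colors suffice: color 1 → {B, I}; color 2 → {D, G, H}; color 3 → {C, E, F}; color 4 → {A}.
That is already a proper 4-coloring.

Yes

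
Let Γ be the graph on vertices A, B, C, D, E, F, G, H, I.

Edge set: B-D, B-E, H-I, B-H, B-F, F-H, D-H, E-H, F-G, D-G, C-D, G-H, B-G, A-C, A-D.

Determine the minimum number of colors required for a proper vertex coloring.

B, D, G, H are mutually adjacent (a clique of size 4), so at least 4 colors are needed.
A valid assignment using 4 colors: A=3, B=3, C=1, D=2, E=2, F=2, G=4, H=1, I=2. Every edge joins two different colors.

4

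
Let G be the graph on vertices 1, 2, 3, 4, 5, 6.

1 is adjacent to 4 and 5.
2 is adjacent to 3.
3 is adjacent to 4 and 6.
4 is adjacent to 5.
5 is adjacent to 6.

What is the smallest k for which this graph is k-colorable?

1, 4, 5 form a triangle, so at least 3 colors are needed.
A valid assignment using 3 colors: 1=green, 2=blue, 3=red, 4=blue, 5=red, 6=blue. No two adjacent vertices share a color.

3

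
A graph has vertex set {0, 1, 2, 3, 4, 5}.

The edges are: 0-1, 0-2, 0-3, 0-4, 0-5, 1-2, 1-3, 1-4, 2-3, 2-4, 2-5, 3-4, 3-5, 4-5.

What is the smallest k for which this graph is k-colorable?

5

0, 2, 3, 4, 5 are pairwise adjacent (a clique of size 5), so at least 5 colors are needed.
One proper 5-coloring: 0=yellow, 1=purple, 2=red, 3=green, 4=blue, 5=purple. Each edge has distinct colors on its endpoints.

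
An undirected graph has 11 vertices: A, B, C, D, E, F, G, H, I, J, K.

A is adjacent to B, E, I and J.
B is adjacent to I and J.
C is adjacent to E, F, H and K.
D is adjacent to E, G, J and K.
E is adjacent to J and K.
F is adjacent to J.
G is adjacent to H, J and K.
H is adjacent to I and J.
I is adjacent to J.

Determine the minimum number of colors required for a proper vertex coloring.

A, B, I, J are pairwise adjacent (a clique of size 4), so at least 4 colors are needed.
A valid assignment using 4 colors: A=4, B=2, C=3, D=3, E=2, F=2, G=4, H=2, I=3, J=1, K=1. No two adjacent vertices share a color.

4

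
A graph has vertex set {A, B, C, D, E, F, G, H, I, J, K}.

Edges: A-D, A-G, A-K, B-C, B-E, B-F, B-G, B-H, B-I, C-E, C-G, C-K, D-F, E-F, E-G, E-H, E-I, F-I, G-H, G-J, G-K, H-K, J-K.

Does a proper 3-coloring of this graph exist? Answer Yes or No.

No

B, C, E, G are mutually adjacent (a clique of size 4), so at least 4 colors are needed.
So 3 colors are not enough.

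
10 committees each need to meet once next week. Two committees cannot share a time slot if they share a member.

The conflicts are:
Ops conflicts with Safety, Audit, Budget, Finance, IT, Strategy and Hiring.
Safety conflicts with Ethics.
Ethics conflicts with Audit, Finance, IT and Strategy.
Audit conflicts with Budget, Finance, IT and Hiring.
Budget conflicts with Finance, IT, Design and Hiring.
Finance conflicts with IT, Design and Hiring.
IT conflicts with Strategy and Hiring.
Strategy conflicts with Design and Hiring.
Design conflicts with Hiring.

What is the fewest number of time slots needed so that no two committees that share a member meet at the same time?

Ops, Audit, Budget, Finance, IT, Hiring all conflict with each other, so at least 6 time slots are needed.
6 time slots suffice: Ops=1, Safety=2, Ethics=1, Audit=5, Budget=6, Finance=3, IT=4, Strategy=3, Design=1, Hiring=2. No two conflicting committees share a time slot.

6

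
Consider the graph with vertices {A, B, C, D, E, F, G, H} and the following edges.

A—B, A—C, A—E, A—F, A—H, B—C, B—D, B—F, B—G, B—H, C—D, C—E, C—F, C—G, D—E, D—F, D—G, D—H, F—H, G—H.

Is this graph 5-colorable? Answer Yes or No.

The chromatic number is 4. A, B, C, F form a clique, so at least 4 colors are needed.
4 colors suffice: A=3, B=2, C=1, D=3, E=2, F=4, G=4, H=1.
Since 5 ≥ 4, a proper 5-coloring certainly exists.

Yes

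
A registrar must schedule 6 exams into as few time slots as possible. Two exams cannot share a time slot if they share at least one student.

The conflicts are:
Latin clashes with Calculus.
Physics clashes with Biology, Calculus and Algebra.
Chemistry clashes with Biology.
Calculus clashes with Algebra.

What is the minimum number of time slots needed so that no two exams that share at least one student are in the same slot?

Physics, Calculus, Algebra pairwise conflict, so at least 3 time slots are needed.
A valid assignment using 3 time slots: Latin=1, Physics=1, Chemistry=1, Biology=2, Calculus=2, Algebra=3. Each listed conflict is separated.

3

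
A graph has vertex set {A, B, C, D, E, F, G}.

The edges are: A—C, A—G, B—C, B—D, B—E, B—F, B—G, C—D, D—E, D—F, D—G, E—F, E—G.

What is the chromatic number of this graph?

4

B, D, E, G are mutually adjacent (a clique of size 4), so at least 4 colors are needed.
4 colors suffice: color 1 → {A, B}; color 2 → {D}; color 3 → {C, F, G}; color 4 → {E}. No two adjacent vertices share a color.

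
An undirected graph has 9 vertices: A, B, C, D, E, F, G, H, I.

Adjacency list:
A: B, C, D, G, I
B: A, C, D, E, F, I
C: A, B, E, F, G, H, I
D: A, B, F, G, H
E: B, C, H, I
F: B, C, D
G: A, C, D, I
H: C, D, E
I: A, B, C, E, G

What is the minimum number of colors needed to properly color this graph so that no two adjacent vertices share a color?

A, B, C, I are mutually adjacent (a clique of size 4), so at least 4 colors are needed.
4 colors suffice: color 1 → {C, D}; color 2 → {B, G, H}; color 3 → {F, I}; color 4 → {A, E}. No two adjacent vertices share a color.

4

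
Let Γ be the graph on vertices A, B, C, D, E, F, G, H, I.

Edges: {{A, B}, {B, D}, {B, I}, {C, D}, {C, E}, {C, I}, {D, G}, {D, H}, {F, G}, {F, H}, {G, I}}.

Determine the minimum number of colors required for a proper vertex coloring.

A and B are adjacent, so at least 2 colors are needed.
A valid assignment using 2 colors: A=1, B=2, C=2, D=1, E=1, F=1, G=2, H=2, I=1. No two adjacent vertices share a color.

2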